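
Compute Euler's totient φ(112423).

103680

Factor: 112423 = 19 · 61 · 97.
φ(112423) = (19−1) · (61−1) · (97−1) = 18 · 60 · 96 = 103680.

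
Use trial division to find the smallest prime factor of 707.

7

707 is odd.
Digit sum 14, not divisible by 3.
Ends in 7: not divisible by 5.
7: 707 = 7·101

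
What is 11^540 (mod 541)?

1

11^1 ≡ 11 (mod 541)
11^2 ≡ 11^2 = 121 ≡ 121 (mod 541)
11^4 ≡ 121^2 = 14641 ≡ 34 (mod 541)
11^8 ≡ 34^2 = 1156 ≡ 74 (mod 541)
11^16 ≡ 74^2 = 5476 ≡ 66 (mod 541)
11^32 ≡ 66^2 = 4356 ≡ 28 (mod 541)
11^64 ≡ 28^2 = 784 ≡ 243 (mod 541)
11^128 ≡ 243^2 = 59049 ≡ 80 (mod 541)
11^256 ≡ 80^2 = 6400 ≡ 449 (mod 541)
11^512 ≡ 449^2 = 201601 ≡ 349 (mod 541)
540 = 512 + 16 + 8 + 4 in binary powers of 2.
So 11^540 ≡ 349 · 66 · 74 · 34 ≡ 1 (mod 541).
Since the result is 1, base 11 gives no evidence that 541 is composite.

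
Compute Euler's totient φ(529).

Factor: 529 = 23^2.
φ(529) = 23^1·(23−1) = 506.

506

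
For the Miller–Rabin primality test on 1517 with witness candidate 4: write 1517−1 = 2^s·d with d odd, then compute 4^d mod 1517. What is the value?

1517 − 1 = 1516 = 2^2 · 379, so d = 379.
4^1 ≡ 4 (mod 1517)
4^2 ≡ 4^2 = 16 ≡ 16 (mod 1517)
4^4 ≡ 16^2 = 256 ≡ 256 (mod 1517)
4^8 ≡ 256^2 = 65536 ≡ 305 (mod 1517)
4^16 ≡ 305^2 = 93025 ≡ 488 (mod 1517)
4^32 ≡ 488^2 = 238144 ≡ 1492 (mod 1517)
4^64 ≡ 1492^2 = 2226064 ≡ 625 (mod 1517)
4^128 ≡ 625^2 = 390625 ≡ 756 (mod 1517)
4^256 ≡ 756^2 = 571536 ≡ 1144 (mod 1517)
379 = 256 + 64 + 32 + 16 + 8 + 2 + 1 in binary powers of 2.
So 4^379 ≡ 1144 · 625 · 1492 · 488 · 305 · 16 · 4 ≡ 892 (mod 1517).
Squaring chain: 892 → 756; never reaches −1, so base 4 is a Miller–Rabin witness that 1517 is composite.

892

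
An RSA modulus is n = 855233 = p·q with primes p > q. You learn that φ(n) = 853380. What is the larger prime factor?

φ(n) = (p−1)(q−1) = n − (p+q) + 1, so p + q = 855233 − 853380 + 1 = 1854.
p and q are the roots of t² − 1854t + 855233 = 0.
Discriminant: 1854² − 4·855233 = 3437316 − 3420932 = 16384; √16384 = 128.
q = (1854 − 128)/2 = 863, p = (1854 + 128)/2 = 991.
Check: 863 · 991 = 855233.

991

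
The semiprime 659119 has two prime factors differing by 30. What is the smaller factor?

797

Since p = q + 30, we have 659119 = q(q + 30), so q² + 30q − 659119 = 0.
Discriminant: 30² + 4·659119 = 900 + 2636476 = 2637376; √2637376 = 1624.
q = (−30 + 1624)/2 = 797, and p = q + 30 = 827.
Check: 797 · 827 = 659119.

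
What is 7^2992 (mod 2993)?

7^1 ≡ 7 (mod 2993)
7^2 ≡ 7^2 = 49 ≡ 49 (mod 2993)
7^4 ≡ 49^2 = 2401 ≡ 2401 (mod 2993)
7^8 ≡ 2401^2 = 5764801 ≡ 283 (mod 2993)
7^16 ≡ 283^2 = 80089 ≡ 2271 (mod 2993)
7^32 ≡ 2271^2 = 5157441 ≡ 502 (mod 2993)
7^64 ≡ 502^2 = 252004 ≡ 592 (mod 2993)
7^128 ≡ 592^2 = 350464 ≡ 283 (mod 2993)
7^256 ≡ 283^2 = 80089 ≡ 2271 (mod 2993)
7^512 ≡ 2271^2 = 5157441 ≡ 502 (mod 2993)
7^1024 ≡ 502^2 = 252004 ≡ 592 (mod 2993)
7^2048 ≡ 592^2 = 350464 ≡ 283 (mod 2993)
2992 = 2048 + 512 + 256 + 128 + 32 + 16 in binary powers of 2.
So 7^2992 ≡ 283 · 502 · 2271 · 283 · 502 · 2271 ≡ 1322 (mod 2993).
Since 1322 ≠ 1, base 7 is a Fermat witness: 2993 is composite.

1322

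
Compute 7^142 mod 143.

82

7^1 ≡ 7 (mod 143)
7^2 ≡ 7^2 = 49 ≡ 49 (mod 143)
7^4 ≡ 49^2 = 2401 ≡ 113 (mod 143)
7^8 ≡ 113^2 = 12769 ≡ 42 (mod 143)
7^16 ≡ 42^2 = 1764 ≡ 48 (mod 143)
7^32 ≡ 48^2 = 2304 ≡ 16 (mod 143)
7^64 ≡ 16^2 = 256 ≡ 113 (mod 143)
7^128 ≡ 113^2 = 12769 ≡ 42 (mod 143)
142 = 128 + 8 + 4 + 2 in binary powers of 2.
So 7^142 ≡ 42 · 42 · 113 · 49 ≡ 82 (mod 143).
Since 82 ≠ 1, base 7 is a Fermat witness: 143 is composite.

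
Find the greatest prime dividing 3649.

89

3649 = 41 · 89
89 is prime.
So 3649 = 41 · 89; the largest prime factor is 89.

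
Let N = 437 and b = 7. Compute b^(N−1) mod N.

64

7^1 ≡ 7 (mod 437)
7^2 ≡ 7^2 = 49 ≡ 49 (mod 437)
7^4 ≡ 49^2 = 2401 ≡ 216 (mod 437)
7^8 ≡ 216^2 = 46656 ≡ 334 (mod 437)
7^16 ≡ 334^2 = 111556 ≡ 121 (mod 437)
7^32 ≡ 121^2 = 14641 ≡ 220 (mod 437)
7^64 ≡ 220^2 = 48400 ≡ 330 (mod 437)
7^128 ≡ 330^2 = 108900 ≡ 87 (mod 437)
7^256 ≡ 87^2 = 7569 ≡ 140 (mod 437)
436 = 256 + 128 + 32 + 16 + 4 in binary powers of 2.
So 7^436 ≡ 140 · 87 · 220 · 121 · 216 ≡ 64 (mod 437).
Since 64 ≠ 1, base 7 is a Fermat witness: 437 is composite.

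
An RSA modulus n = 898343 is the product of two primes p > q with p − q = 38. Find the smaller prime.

929

Since p = q + 38, we have 898343 = q(q + 38), so q² + 38q − 898343 = 0.
Discriminant: 38² + 4·898343 = 1444 + 3593372 = 3594816; √3594816 = 1896.
q = (−38 + 1896)/2 = 929, and p = q + 38 = 967.
Check: 929 · 967 = 898343.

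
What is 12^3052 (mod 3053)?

522

12^1 ≡ 12 (mod 3053)
12^2 ≡ 12^2 = 144 ≡ 144 (mod 3053)
12^4 ≡ 144^2 = 20736 ≡ 2418 (mod 3053)
12^8 ≡ 2418^2 = 5846724 ≡ 229 (mod 3053)
12^16 ≡ 229^2 = 52441 ≡ 540 (mod 3053)
12^32 ≡ 540^2 = 291600 ≡ 1565 (mod 3053)
12^64 ≡ 1565^2 = 2449225 ≡ 719 (mod 3053)
12^128 ≡ 719^2 = 516961 ≡ 1004 (mod 3053)
12^256 ≡ 1004^2 = 1008016 ≡ 526 (mod 3053)
12^512 ≡ 526^2 = 276676 ≡ 1906 (mod 3053)
12^1024 ≡ 1906^2 = 3632836 ≡ 2819 (mod 3053)
12^2048 ≡ 2819^2 = 7946761 ≡ 2855 (mod 3053)
3052 = 2048 + 512 + 256 + 128 + 64 + 32 + 8 + 4 in binary powers of 2.
So 12^3052 ≡ 2855 · 1906 · 526 · 1004 · 719 · 1565 · 229 · 2418 ≡ 522 (mod 3053).
Since 522 ≠ 1, base 12 is a Fermat witness: 3053 is composite.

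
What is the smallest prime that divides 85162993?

97

85162993 is odd.
Digit sum 43, not divisible by 3.
Ends in 3: not divisible by 5.
7: 85162993 = 7·12166141 + 6
11: 85162993 = 11·7742090 + 3
13: 85162993 = 13·6550999 + 6
17: 85162993 = 17·5009587 + 14
19: 85162993 = 19·4482262 + 15
23: 85162993 = 23·3702738 + 19
29: 85162993 = 29·2936654 + 27
31: 85162993 = 31·2747193 + 10
37: 85162993 = 37·2301702 + 19
41: 85162993 = 41·2077146 + 7
43: 85162993 = 43·1980534 + 31
47: 85162993 = 47·1811978 + 27
53: 85162993 = 53·1606848 + 49
59: 85162993 = 59·1443440 + 33
61: 85162993 = 61·1396114 + 39
67: 85162993 = 67·1271089 + 30
71: 85162993 = 71·1199478 + 55
73: 85162993 = 73·1166616 + 25
79: 85162993 = 79·1078012 + 45
83: 85162993 = 83·1026060 + 13
89: 85162993 = 89·956887 + 50
97: 85162993 = 97·877969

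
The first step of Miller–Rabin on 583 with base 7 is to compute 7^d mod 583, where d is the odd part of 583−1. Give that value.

271

583 − 1 = 582 = 2^1 · 291, so d = 291.
7^1 ≡ 7 (mod 583)
7^2 ≡ 7^2 = 49 ≡ 49 (mod 583)
7^4 ≡ 49^2 = 2401 ≡ 69 (mod 583)
7^8 ≡ 69^2 = 4761 ≡ 97 (mod 583)
7^16 ≡ 97^2 = 9409 ≡ 81 (mod 583)
7^32 ≡ 81^2 = 6561 ≡ 148 (mod 583)
7^64 ≡ 148^2 = 21904 ≡ 333 (mod 583)
7^128 ≡ 333^2 = 110889 ≡ 119 (mod 583)
7^256 ≡ 119^2 = 14161 ≡ 169 (mod 583)
291 = 256 + 32 + 2 + 1 in binary powers of 2.
So 7^291 ≡ 169 · 148 · 49 · 7 ≡ 271 (mod 583).
Squaring chain: 271; never reaches −1, so base 7 is a Miller–Rabin witness that 583 is composite.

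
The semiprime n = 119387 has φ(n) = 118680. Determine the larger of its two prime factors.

431

φ(n) = (p−1)(q−1) = n − (p+q) + 1, so p + q = 119387 − 118680 + 1 = 708.
p and q are the roots of t² − 708t + 119387 = 0.
Discriminant: 708² − 4·119387 = 501264 − 477548 = 23716; √23716 = 154.
q = (708 − 154)/2 = 277, p = (708 + 154)/2 = 431.
Check: 277 · 431 = 119387.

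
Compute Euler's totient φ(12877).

12636

Factor: 12877 = 79 · 163.
φ(12877) = (79−1) · (163−1) = 78 · 162 = 12636.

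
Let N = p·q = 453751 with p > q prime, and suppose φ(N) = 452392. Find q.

587

φ(n) = (p−1)(q−1) = n − (p+q) + 1, so p + q = 453751 − 452392 + 1 = 1360.
p and q are the roots of t² − 1360t + 453751 = 0.
Discriminant: 1360² − 4·453751 = 1849600 − 1815004 = 34596; √34596 = 186.
q = (1360 − 186)/2 = 587, p = (1360 + 186)/2 = 773.
Check: 587 · 773 = 453751.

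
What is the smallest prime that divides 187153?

187153 is odd.
Digit sum 25, not divisible by 3.
Ends in 3: not divisible by 5.
7: 187153 = 7·26736 + 1
11: 187153 = 11·17013 + 10
13: 187153 = 13·14396 + 5
17: 187153 = 17·11009

17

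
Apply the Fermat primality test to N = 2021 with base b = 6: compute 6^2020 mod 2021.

1511

6^1 ≡ 6 (mod 2021)
6^2 ≡ 6^2 = 36 ≡ 36 (mod 2021)
6^4 ≡ 36^2 = 1296 ≡ 1296 (mod 2021)
6^8 ≡ 1296^2 = 1679616 ≡ 165 (mod 2021)
6^16 ≡ 165^2 = 27225 ≡ 952 (mod 2021)
6^32 ≡ 952^2 = 906304 ≡ 896 (mod 2021)
6^64 ≡ 896^2 = 802816 ≡ 479 (mod 2021)
6^128 ≡ 479^2 = 229441 ≡ 1068 (mod 2021)
6^256 ≡ 1068^2 = 1140624 ≡ 780 (mod 2021)
6^512 ≡ 780^2 = 608400 ≡ 79 (mod 2021)
6^1024 ≡ 79^2 = 6241 ≡ 178 (mod 2021)
2020 = 1024 + 512 + 256 + 128 + 64 + 32 + 4 in binary powers of 2.
So 6^2020 ≡ 178 · 79 · 780 · 1068 · 479 · 896 · 1296 ≡ 1511 (mod 2021).
Since 1511 ≠ 1, base 6 is a Fermat witness: 2021 is composite.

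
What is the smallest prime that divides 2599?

23

2599 is odd.
Digit sum 25, not divisible by 3.
Ends in 9: not divisible by 5.
7: 2599 = 7·371 + 2
11: 2599 = 11·236 + 3
13: 2599 = 13·199 + 12
17: 2599 = 17·152 + 15
19: 2599 = 19·136 + 15
23: 2599 = 23·113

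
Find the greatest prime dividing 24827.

24827 = 11 · 2257
2257 = 37 · 61
61 is prime.
So 24827 = 11 · 37 · 61; the largest prime factor is 61.

61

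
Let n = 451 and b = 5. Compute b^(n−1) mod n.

122

5^1 ≡ 5 (mod 451)
5^2 ≡ 5^2 = 25 ≡ 25 (mod 451)
5^4 ≡ 25^2 = 625 ≡ 174 (mod 451)
5^8 ≡ 174^2 = 30276 ≡ 59 (mod 451)
5^16 ≡ 59^2 = 3481 ≡ 324 (mod 451)
5^32 ≡ 324^2 = 104976 ≡ 344 (mod 451)
5^64 ≡ 344^2 = 118336 ≡ 174 (mod 451)
5^128 ≡ 174^2 = 30276 ≡ 59 (mod 451)
5^256 ≡ 59^2 = 3481 ≡ 324 (mod 451)
450 = 256 + 128 + 64 + 2 in binary powers of 2.
So 5^450 ≡ 324 · 59 · 174 · 25 ≡ 122 (mod 451).
Since 122 ≠ 1, base 5 is a Fermat witness: 451 is composite.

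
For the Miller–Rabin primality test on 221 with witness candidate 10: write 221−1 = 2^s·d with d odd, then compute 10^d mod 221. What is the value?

221 − 1 = 220 = 2^2 · 55, so d = 55.
10^1 ≡ 10 (mod 221)
10^2 ≡ 10^2 = 100 ≡ 100 (mod 221)
10^4 ≡ 100^2 = 10000 ≡ 55 (mod 221)
10^8 ≡ 55^2 = 3025 ≡ 152 (mod 221)
10^16 ≡ 152^2 = 23104 ≡ 120 (mod 221)
10^32 ≡ 120^2 = 14400 ≡ 35 (mod 221)
55 = 32 + 16 + 4 + 2 + 1 in binary powers of 2.
So 10^55 ≡ 35 · 120 · 55 · 100 · 10 ≡ 192 (mod 221).
Squaring chain: 192 → 178; never reaches −1, so base 10 is a Miller–Rabin witness that 221 is composite.

192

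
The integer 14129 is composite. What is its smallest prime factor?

71

14129 is odd.
Digit sum 17, not divisible by 3.
Ends in 9: not divisible by 5.
7: 14129 = 7·2018 + 3
11: 14129 = 11·1284 + 5
13: 14129 = 13·1086 + 11
17: 14129 = 17·831 + 2
19: 14129 = 19·743 + 12
23: 14129 = 23·614 + 7
29: 14129 = 29·487 + 6
31: 14129 = 31·455 + 24
37: 14129 = 37·381 + 32
41: 14129 = 41·344 + 25
43: 14129 = 43·328 + 25
47: 14129 = 47·300 + 29
53: 14129 = 53·266 + 31
59: 14129 = 59·239 + 28
61: 14129 = 61·231 + 38
67: 14129 = 67·210 + 59
71: 14129 = 71·199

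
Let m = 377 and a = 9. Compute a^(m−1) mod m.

256

9^1 ≡ 9 (mod 377)
9^2 ≡ 9^2 = 81 ≡ 81 (mod 377)
9^4 ≡ 81^2 = 6561 ≡ 152 (mod 377)
9^8 ≡ 152^2 = 23104 ≡ 107 (mod 377)
9^16 ≡ 107^2 = 11449 ≡ 139 (mod 377)
9^32 ≡ 139^2 = 19321 ≡ 94 (mod 377)
9^64 ≡ 94^2 = 8836 ≡ 165 (mod 377)
9^128 ≡ 165^2 = 27225 ≡ 81 (mod 377)
9^256 ≡ 81^2 = 6561 ≡ 152 (mod 377)
376 = 256 + 64 + 32 + 16 + 8 in binary powers of 2.
So 9^376 ≡ 152 · 165 · 94 · 139 · 107 ≡ 256 (mod 377).
Since 256 ≠ 1, base 9 is a Fermat witness: 377 is composite.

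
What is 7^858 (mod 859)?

1

7^1 ≡ 7 (mod 859)
7^2 ≡ 7^2 = 49 ≡ 49 (mod 859)
7^4 ≡ 49^2 = 2401 ≡ 683 (mod 859)
7^8 ≡ 683^2 = 466489 ≡ 52 (mod 859)
7^16 ≡ 52^2 = 2704 ≡ 127 (mod 859)
7^32 ≡ 127^2 = 16129 ≡ 667 (mod 859)
7^64 ≡ 667^2 = 444889 ≡ 786 (mod 859)
7^128 ≡ 786^2 = 617796 ≡ 175 (mod 859)
7^256 ≡ 175^2 = 30625 ≡ 560 (mod 859)
7^512 ≡ 560^2 = 313600 ≡ 65 (mod 859)
858 = 512 + 256 + 64 + 16 + 8 + 2 in binary powers of 2.
So 7^858 ≡ 65 · 560 · 786 · 127 · 52 · 49 ≡ 1 (mod 859).
Since the result is 1, base 7 gives no evidence that 859 is composite.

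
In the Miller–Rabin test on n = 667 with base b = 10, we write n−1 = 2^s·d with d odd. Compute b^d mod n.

667 − 1 = 666 = 2^1 · 333, so d = 333.
10^1 ≡ 10 (mod 667)
10^2 ≡ 10^2 = 100 ≡ 100 (mod 667)
10^4 ≡ 100^2 = 10000 ≡ 662 (mod 667)
10^8 ≡ 662^2 = 438244 ≡ 25 (mod 667)
10^16 ≡ 25^2 = 625 ≡ 625 (mod 667)
10^32 ≡ 625^2 = 390625 ≡ 430 (mod 667)
10^64 ≡ 430^2 = 184900 ≡ 141 (mod 667)
10^128 ≡ 141^2 = 19881 ≡ 538 (mod 667)
10^256 ≡ 538^2 = 289444 ≡ 633 (mod 667)
333 = 256 + 64 + 8 + 4 + 1 in binary powers of 2.
So 10^333 ≡ 633 · 141 · 25 · 662 · 10 ≡ 172 (mod 667).
Squaring chain: 172; never reaches −1, so base 10 is a Miller–Rabin witness that 667 is composite.

172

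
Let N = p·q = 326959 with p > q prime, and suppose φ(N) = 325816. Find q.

φ(n) = (p−1)(q−1) = n − (p+q) + 1, so p + q = 326959 − 325816 + 1 = 1144.
p and q are the roots of t² − 1144t + 326959 = 0.
Discriminant: 1144² − 4·326959 = 1308736 − 1307836 = 900; √900 = 30.
q = (1144 − 30)/2 = 557, p = (1144 + 30)/2 = 587.
Check: 557 · 587 = 326959.

557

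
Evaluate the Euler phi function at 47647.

Factor: 47647 = 29 · 31 · 53.
φ(47647) = (29−1) · (31−1) · (53−1) = 28 · 30 · 52 = 43680.

43680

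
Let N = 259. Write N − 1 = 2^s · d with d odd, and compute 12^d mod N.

174

259 − 1 = 258 = 2^1 · 129, so d = 129.
12^1 ≡ 12 (mod 259)
12^2 ≡ 12^2 = 144 ≡ 144 (mod 259)
12^4 ≡ 144^2 = 20736 ≡ 16 (mod 259)
12^8 ≡ 16^2 = 256 ≡ 256 (mod 259)
12^16 ≡ 256^2 = 65536 ≡ 9 (mod 259)
12^32 ≡ 9^2 = 81 ≡ 81 (mod 259)
12^64 ≡ 81^2 = 6561 ≡ 86 (mod 259)
12^128 ≡ 86^2 = 7396 ≡ 144 (mod 259)
129 = 128 + 1 in binary powers of 2.
So 12^129 ≡ 144 · 12 ≡ 174 (mod 259).
Squaring chain: 174; never reaches −1, so base 12 is a Miller–Rabin witness that 259 is composite.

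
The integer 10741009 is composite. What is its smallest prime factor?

59

10741009 is odd.
Digit sum 22, not divisible by 3.
Ends in 9: not divisible by 5.
7: 10741009 = 7·1534429 + 6
11: 10741009 = 11·976455 + 4
13: 10741009 = 13·826231 + 6
17: 10741009 = 17·631824 + 1
19: 10741009 = 19·565316 + 5
23: 10741009 = 23·467000 + 9
29: 10741009 = 29·370379 + 18
31: 10741009 = 31·346484 + 5
37: 10741009 = 37·290297 + 20
41: 10741009 = 41·261975 + 34
43: 10741009 = 43·249790 + 39
47: 10741009 = 47·228532 + 5
53: 10741009 = 53·202660 + 29
59: 10741009 = 59·182051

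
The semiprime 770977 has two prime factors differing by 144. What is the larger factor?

953

Since p = q + 144, we have 770977 = q(q + 144), so q² + 144q − 770977 = 0.
Discriminant: 144² + 4·770977 = 20736 + 3083908 = 3104644; √3104644 = 1762.
q = (−144 + 1762)/2 = 809, and p = q + 144 = 953.
Check: 809 · 953 = 770977.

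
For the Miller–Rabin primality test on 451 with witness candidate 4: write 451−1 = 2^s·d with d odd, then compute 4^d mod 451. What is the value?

122

451 − 1 = 450 = 2^1 · 225, so d = 225.
4^1 ≡ 4 (mod 451)
4^2 ≡ 4^2 = 16 ≡ 16 (mod 451)
4^4 ≡ 16^2 = 256 ≡ 256 (mod 451)
4^8 ≡ 256^2 = 65536 ≡ 141 (mod 451)
4^16 ≡ 141^2 = 19881 ≡ 37 (mod 451)
4^32 ≡ 37^2 = 1369 ≡ 16 (mod 451)
4^64 ≡ 16^2 = 256 ≡ 256 (mod 451)
4^128 ≡ 256^2 = 65536 ≡ 141 (mod 451)
225 = 128 + 64 + 32 + 1 in binary powers of 2.
So 4^225 ≡ 141 · 256 · 16 · 4 ≡ 122 (mod 451).
Squaring chain: 122; never reaches −1, so base 4 is a Miller–Rabin witness that 451 is composite.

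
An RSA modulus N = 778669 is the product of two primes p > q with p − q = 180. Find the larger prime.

Since p = q + 180, we have 778669 = q(q + 180), so q² + 180q − 778669 = 0.
Discriminant: 180² + 4·778669 = 32400 + 3114676 = 3147076; √3147076 = 1774.
q = (−180 + 1774)/2 = 797, and p = q + 180 = 977.
Check: 797 · 977 = 778669.

977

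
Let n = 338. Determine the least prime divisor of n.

2

338 is even: 2 divides it.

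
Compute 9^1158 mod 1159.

790

9^1 ≡ 9 (mod 1159)
9^2 ≡ 9^2 = 81 ≡ 81 (mod 1159)
9^4 ≡ 81^2 = 6561 ≡ 766 (mod 1159)
9^8 ≡ 766^2 = 586756 ≡ 302 (mod 1159)
9^16 ≡ 302^2 = 91204 ≡ 802 (mod 1159)
9^32 ≡ 802^2 = 643204 ≡ 1118 (mod 1159)
9^64 ≡ 1118^2 = 1249924 ≡ 522 (mod 1159)
9^128 ≡ 522^2 = 272484 ≡ 119 (mod 1159)
9^256 ≡ 119^2 = 14161 ≡ 253 (mod 1159)
9^512 ≡ 253^2 = 64009 ≡ 264 (mod 1159)
9^1024 ≡ 264^2 = 69696 ≡ 156 (mod 1159)
1158 = 1024 + 128 + 4 + 2 in binary powers of 2.
So 9^1158 ≡ 156 · 119 · 766 · 81 ≡ 790 (mod 1159).
Since 790 ≠ 1, base 9 is a Fermat witness: 1159 is composite.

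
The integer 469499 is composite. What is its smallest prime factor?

23

469499 is odd.
Digit sum 41, not divisible by 3.
Ends in 9: not divisible by 5.
7: 469499 = 7·67071 + 2
11: 469499 = 11·42681 + 8
13: 469499 = 13·36115 + 4
17: 469499 = 17·27617 + 10
19: 469499 = 19·24710 + 9
23: 469499 = 23·20413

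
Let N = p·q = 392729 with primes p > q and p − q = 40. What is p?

647

Since p = q + 40, we have 392729 = q(q + 40), so q² + 40q − 392729 = 0.
Discriminant: 40² + 4·392729 = 1600 + 1570916 = 1572516; √1572516 = 1254.
q = (−40 + 1254)/2 = 607, and p = q + 40 = 647.
Check: 607 · 647 = 392729.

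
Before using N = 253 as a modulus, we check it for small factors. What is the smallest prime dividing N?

253 is odd.
Digit sum 10, not divisible by 3.
Ends in 3: not divisible by 5.
7: 253 = 7·36 + 1
11: 253 = 11·23

11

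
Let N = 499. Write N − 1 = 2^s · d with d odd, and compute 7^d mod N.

498

499 − 1 = 498 = 2^1 · 249, so d = 249.
7^1 ≡ 7 (mod 499)
7^2 ≡ 7^2 = 49 ≡ 49 (mod 499)
7^4 ≡ 49^2 = 2401 ≡ 405 (mod 499)
7^8 ≡ 405^2 = 164025 ≡ 353 (mod 499)
7^16 ≡ 353^2 = 124609 ≡ 358 (mod 499)
7^32 ≡ 358^2 = 128164 ≡ 420 (mod 499)
7^64 ≡ 420^2 = 176400 ≡ 253 (mod 499)
7^128 ≡ 253^2 = 64009 ≡ 137 (mod 499)
249 = 128 + 64 + 32 + 16 + 8 + 1 in binary powers of 2.
So 7^249 ≡ 137 · 253 · 420 · 358 · 353 · 7 ≡ 498 (mod 499).
Since 7^d ≡ 498 (mod 499), base 7 does not prove 499 composite.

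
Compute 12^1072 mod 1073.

12^1 ≡ 12 (mod 1073)
12^2 ≡ 12^2 = 144 ≡ 144 (mod 1073)
12^4 ≡ 144^2 = 20736 ≡ 349 (mod 1073)
12^8 ≡ 349^2 = 121801 ≡ 552 (mod 1073)
12^16 ≡ 552^2 = 304704 ≡ 1045 (mod 1073)
12^32 ≡ 1045^2 = 1092025 ≡ 784 (mod 1073)
12^64 ≡ 784^2 = 614656 ≡ 900 (mod 1073)
12^128 ≡ 900^2 = 810000 ≡ 958 (mod 1073)
12^256 ≡ 958^2 = 917764 ≡ 349 (mod 1073)
12^512 ≡ 349^2 = 121801 ≡ 552 (mod 1073)
12^1024 ≡ 552^2 = 304704 ≡ 1045 (mod 1073)
1072 = 1024 + 32 + 16 in binary powers of 2.
So 12^1072 ≡ 1045 · 784 · 1045 ≡ 900 (mod 1073).
Since 900 ≠ 1, base 12 is a Fermat witness: 1073 is composite.

900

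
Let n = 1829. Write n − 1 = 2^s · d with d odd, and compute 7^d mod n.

1829 − 1 = 1828 = 2^2 · 457, so d = 457.
7^1 ≡ 7 (mod 1829)
7^2 ≡ 7^2 = 49 ≡ 49 (mod 1829)
7^4 ≡ 49^2 = 2401 ≡ 572 (mod 1829)
7^8 ≡ 572^2 = 327184 ≡ 1622 (mod 1829)
7^16 ≡ 1622^2 = 2630884 ≡ 782 (mod 1829)
7^32 ≡ 782^2 = 611524 ≡ 638 (mod 1829)
7^64 ≡ 638^2 = 407044 ≡ 1006 (mod 1829)
7^128 ≡ 1006^2 = 1012036 ≡ 599 (mod 1829)
7^256 ≡ 599^2 = 358801 ≡ 317 (mod 1829)
457 = 256 + 128 + 64 + 8 + 1 in binary powers of 2.
So 7^457 ≡ 317 · 599 · 1006 · 1622 · 7 ≡ 989 (mod 1829).
Squaring chain: 989 → 1435; never reaches −1, so base 7 is a Miller–Rabin witness that 1829 is composite.

989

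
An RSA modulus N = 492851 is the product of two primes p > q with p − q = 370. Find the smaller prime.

Since p = q + 370, we have 492851 = q(q + 370), so q² + 370q − 492851 = 0.
Discriminant: 370² + 4·492851 = 136900 + 1971404 = 2108304; √2108304 = 1452.
q = (−370 + 1452)/2 = 541, and p = q + 370 = 911.
Check: 541 · 911 = 492851.

541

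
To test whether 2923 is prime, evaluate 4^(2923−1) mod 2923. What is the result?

4^1 ≡ 4 (mod 2923)
4^2 ≡ 4^2 = 16 ≡ 16 (mod 2923)
4^4 ≡ 16^2 = 256 ≡ 256 (mod 2923)
4^8 ≡ 256^2 = 65536 ≡ 1230 (mod 2923)
4^16 ≡ 1230^2 = 1512900 ≡ 1709 (mod 2923)
4^32 ≡ 1709^2 = 2920681 ≡ 604 (mod 2923)
4^64 ≡ 604^2 = 364816 ≡ 2364 (mod 2923)
4^128 ≡ 2364^2 = 5588496 ≡ 2643 (mod 2923)
4^256 ≡ 2643^2 = 6985449 ≡ 2402 (mod 2923)
4^512 ≡ 2402^2 = 5769604 ≡ 2525 (mod 2923)
4^1024 ≡ 2525^2 = 6375625 ≡ 562 (mod 2923)
4^2048 ≡ 562^2 = 315844 ≡ 160 (mod 2923)
2922 = 2048 + 512 + 256 + 64 + 32 + 8 + 2 in binary powers of 2.
So 4^2922 ≡ 160 · 2525 · 2402 · 2364 · 604 · 1230 · 16 ≡ 100 (mod 2923).
Since 100 ≠ 1, base 4 is a Fermat witness: 2923 is composite.

100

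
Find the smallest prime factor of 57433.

79

57433 is odd.
Digit sum 22, not divisible by 3.
Ends in 3: not divisible by 5.
7: 57433 = 7·8204 + 5
11: 57433 = 11·5221 + 2
13: 57433 = 13·4417 + 12
17: 57433 = 17·3378 + 7
19: 57433 = 19·3022 + 15
23: 57433 = 23·2497 + 2
29: 57433 = 29·1980 + 13
31: 57433 = 31·1852 + 21
37: 57433 = 37·1552 + 9
41: 57433 = 41·1400 + 33
43: 57433 = 43·1335 + 28
47: 57433 = 47·1221 + 46
53: 57433 = 53·1083 + 34
59: 57433 = 59·973 + 26
61: 57433 = 61·941 + 32
67: 57433 = 67·857 + 14
71: 57433 = 71·808 + 65
73: 57433 = 73·786 + 55
79: 57433 = 79·727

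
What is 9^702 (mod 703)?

1

9^1 ≡ 9 (mod 703)
9^2 ≡ 9^2 = 81 ≡ 81 (mod 703)
9^4 ≡ 81^2 = 6561 ≡ 234 (mod 703)
9^8 ≡ 234^2 = 54756 ≡ 625 (mod 703)
9^16 ≡ 625^2 = 390625 ≡ 460 (mod 703)
9^32 ≡ 460^2 = 211600 ≡ 700 (mod 703)
9^64 ≡ 700^2 = 490000 ≡ 9 (mod 703)
9^128 ≡ 9^2 = 81 ≡ 81 (mod 703)
9^256 ≡ 81^2 = 6561 ≡ 234 (mod 703)
9^512 ≡ 234^2 = 54756 ≡ 625 (mod 703)
702 = 512 + 128 + 32 + 16 + 8 + 4 + 2 in binary powers of 2.
So 9^702 ≡ 625 · 81 · 700 · 460 · 625 · 234 · 81 ≡ 1 (mod 703).
Since the result is 1, base 9 gives no evidence that 703 is composite.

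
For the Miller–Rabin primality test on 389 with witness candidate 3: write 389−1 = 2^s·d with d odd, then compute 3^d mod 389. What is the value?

274

389 − 1 = 388 = 2^2 · 97, so d = 97.
3^1 ≡ 3 (mod 389)
3^2 ≡ 3^2 = 9 ≡ 9 (mod 389)
3^4 ≡ 9^2 = 81 ≡ 81 (mod 389)
3^8 ≡ 81^2 = 6561 ≡ 337 (mod 389)
3^16 ≡ 337^2 = 113569 ≡ 370 (mod 389)
3^32 ≡ 370^2 = 136900 ≡ 361 (mod 389)
3^64 ≡ 361^2 = 130321 ≡ 6 (mod 389)
97 = 64 + 32 + 1 in binary powers of 2.
So 3^97 ≡ 6 · 361 · 3 ≡ 274 (mod 389).
Squaring chain: 274 → 388; reaches −1, so base 3 does not prove 389 composite.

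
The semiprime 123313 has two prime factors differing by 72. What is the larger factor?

389

Since p = q + 72, we have 123313 = q(q + 72), so q² + 72q − 123313 = 0.
Discriminant: 72² + 4·123313 = 5184 + 493252 = 498436; √498436 = 706.
q = (−72 + 706)/2 = 317, and p = q + 72 = 389.
Check: 317 · 389 = 123313.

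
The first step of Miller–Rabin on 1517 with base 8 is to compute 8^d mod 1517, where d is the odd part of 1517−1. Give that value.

1517 − 1 = 1516 = 2^2 · 379, so d = 379.
8^1 ≡ 8 (mod 1517)
8^2 ≡ 8^2 = 64 ≡ 64 (mod 1517)
8^4 ≡ 64^2 = 4096 ≡ 1062 (mod 1517)
8^8 ≡ 1062^2 = 1127844 ≡ 713 (mod 1517)
8^16 ≡ 713^2 = 508369 ≡ 174 (mod 1517)
8^32 ≡ 174^2 = 30276 ≡ 1453 (mod 1517)
8^64 ≡ 1453^2 = 2111209 ≡ 1062 (mod 1517)
8^128 ≡ 1062^2 = 1127844 ≡ 713 (mod 1517)
8^256 ≡ 713^2 = 508369 ≡ 174 (mod 1517)
379 = 256 + 64 + 32 + 16 + 8 + 2 + 1 in binary powers of 2.
So 8^379 ≡ 174 · 1062 · 1453 · 174 · 713 · 64 · 8 ≡ 1102 (mod 1517).
Squaring chain: 1102 → 804; never reaches −1, so base 8 is a Miller–Rabin witness that 1517 is composite.

1102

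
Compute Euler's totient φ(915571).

Factor: 915571 = 41 · 137 · 163.
φ(915571) = (41−1) · (137−1) · (163−1) = 40 · 136 · 162 = 881280.

881280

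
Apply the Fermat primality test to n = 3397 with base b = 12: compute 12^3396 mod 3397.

1116

12^1 ≡ 12 (mod 3397)
12^2 ≡ 12^2 = 144 ≡ 144 (mod 3397)
12^4 ≡ 144^2 = 20736 ≡ 354 (mod 3397)
12^8 ≡ 354^2 = 125316 ≡ 3024 (mod 3397)
12^16 ≡ 3024^2 = 9144576 ≡ 3249 (mod 3397)
12^32 ≡ 3249^2 = 10556001 ≡ 1522 (mod 3397)
12^64 ≡ 1522^2 = 2316484 ≡ 3127 (mod 3397)
12^128 ≡ 3127^2 = 9778129 ≡ 1563 (mod 3397)
12^256 ≡ 1563^2 = 2442969 ≡ 526 (mod 3397)
12^512 ≡ 526^2 = 276676 ≡ 1519 (mod 3397)
12^1024 ≡ 1519^2 = 2307361 ≡ 798 (mod 3397)
12^2048 ≡ 798^2 = 636804 ≡ 1565 (mod 3397)
3396 = 2048 + 1024 + 256 + 64 + 4 in binary powers of 2.
So 12^3396 ≡ 1565 · 798 · 526 · 3127 · 354 ≡ 1116 (mod 3397).
Since 1116 ≠ 1, base 12 is a Fermat witness: 3397 is composite.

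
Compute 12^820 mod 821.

12^1 ≡ 12 (mod 821)
12^2 ≡ 12^2 = 144 ≡ 144 (mod 821)
12^4 ≡ 144^2 = 20736 ≡ 211 (mod 821)
12^8 ≡ 211^2 = 44521 ≡ 187 (mod 821)
12^16 ≡ 187^2 = 34969 ≡ 487 (mod 821)
12^32 ≡ 487^2 = 237169 ≡ 721 (mod 821)
12^64 ≡ 721^2 = 519841 ≡ 148 (mod 821)
12^128 ≡ 148^2 = 21904 ≡ 558 (mod 821)
12^256 ≡ 558^2 = 311364 ≡ 205 (mod 821)
12^512 ≡ 205^2 = 42025 ≡ 154 (mod 821)
820 = 512 + 256 + 32 + 16 + 4 in binary powers of 2.
So 12^820 ≡ 154 · 205 · 721 · 487 · 211 ≡ 1 (mod 821).
Since the result is 1, base 12 gives no evidence that 821 is composite.

1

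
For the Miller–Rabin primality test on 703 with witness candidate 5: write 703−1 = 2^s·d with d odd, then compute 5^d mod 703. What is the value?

438

703 − 1 = 702 = 2^1 · 351, so d = 351.
5^1 ≡ 5 (mod 703)
5^2 ≡ 5^2 = 25 ≡ 25 (mod 703)
5^4 ≡ 25^2 = 625 ≡ 625 (mod 703)
5^8 ≡ 625^2 = 390625 ≡ 460 (mod 703)
5^16 ≡ 460^2 = 211600 ≡ 700 (mod 703)
5^32 ≡ 700^2 = 490000 ≡ 9 (mod 703)
5^64 ≡ 9^2 = 81 ≡ 81 (mod 703)
5^128 ≡ 81^2 = 6561 ≡ 234 (mod 703)
5^256 ≡ 234^2 = 54756 ≡ 625 (mod 703)
351 = 256 + 64 + 16 + 8 + 4 + 2 + 1 in binary powers of 2.
So 5^351 ≡ 625 · 81 · 700 · 460 · 625 · 25 · 5 ≡ 438 (mod 703).
Squaring chain: 438; never reaches −1, so base 5 is a Miller–Rabin witness that 703 is composite.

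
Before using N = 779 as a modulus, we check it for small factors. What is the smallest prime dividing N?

19

779 is odd.
Digit sum 23, not divisible by 3.
Ends in 9: not divisible by 5.
7: 779 = 7·111 + 2
11: 779 = 11·70 + 9
13: 779 = 13·59 + 12
17: 779 = 17·45 + 14
19: 779 = 19·41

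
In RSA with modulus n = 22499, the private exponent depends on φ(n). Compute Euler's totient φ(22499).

Factor: 22499 = 149 · 151.
φ(22499) = (149−1) · (151−1) = 148 · 150 = 22200.

22200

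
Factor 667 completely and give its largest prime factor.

29

667 = 23 · 29
29 is prime.
So 667 = 23 · 29; the largest prime factor is 29.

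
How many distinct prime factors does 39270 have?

39270 = 2 · 19635
19635 = 3 · 6545
6545 = 5 · 1309
1309 = 7 · 187
187 = 11 · 17
39270 = 2 · 3 · 5 · 7 · 11 · 17, which has 6 distinct prime factors.

6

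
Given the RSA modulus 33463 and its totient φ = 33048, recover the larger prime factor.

307

φ(n) = (p−1)(q−1) = n − (p+q) + 1, so p + q = 33463 − 33048 + 1 = 416.
p and q are the roots of t² − 416t + 33463 = 0.
Discriminant: 416² − 4·33463 = 173056 − 133852 = 39204; √39204 = 198.
q = (416 − 198)/2 = 109, p = (416 + 198)/2 = 307.
Check: 109 · 307 = 33463.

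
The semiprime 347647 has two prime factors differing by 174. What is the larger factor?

683

Since p = q + 174, we have 347647 = q(q + 174), so q² + 174q − 347647 = 0.
Discriminant: 174² + 4·347647 = 30276 + 1390588 = 1420864; √1420864 = 1192.
q = (−174 + 1192)/2 = 509, and p = q + 174 = 683.
Check: 509 · 683 = 347647.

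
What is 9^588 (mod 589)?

140

9^1 ≡ 9 (mod 589)
9^2 ≡ 9^2 = 81 ≡ 81 (mod 589)
9^4 ≡ 81^2 = 6561 ≡ 82 (mod 589)
9^8 ≡ 82^2 = 6724 ≡ 245 (mod 589)
9^16 ≡ 245^2 = 60025 ≡ 536 (mod 589)
9^32 ≡ 536^2 = 287296 ≡ 453 (mod 589)
9^64 ≡ 453^2 = 205209 ≡ 237 (mod 589)
9^128 ≡ 237^2 = 56169 ≡ 214 (mod 589)
9^256 ≡ 214^2 = 45796 ≡ 443 (mod 589)
9^512 ≡ 443^2 = 196249 ≡ 112 (mod 589)
588 = 512 + 64 + 8 + 4 in binary powers of 2.
So 9^588 ≡ 112 · 237 · 245 · 82 ≡ 140 (mod 589).
Since 140 ≠ 1, base 9 is a Fermat witness: 589 is composite.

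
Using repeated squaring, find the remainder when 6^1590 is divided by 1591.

6^1 ≡ 6 (mod 1591)
6^2 ≡ 6^2 = 36 ≡ 36 (mod 1591)
6^4 ≡ 36^2 = 1296 ≡ 1296 (mod 1591)
6^8 ≡ 1296^2 = 1679616 ≡ 1111 (mod 1591)
6^16 ≡ 1111^2 = 1234321 ≡ 1296 (mod 1591)
6^32 ≡ 1296^2 = 1679616 ≡ 1111 (mod 1591)
6^64 ≡ 1111^2 = 1234321 ≡ 1296 (mod 1591)
6^128 ≡ 1296^2 = 1679616 ≡ 1111 (mod 1591)
6^256 ≡ 1111^2 = 1234321 ≡ 1296 (mod 1591)
6^512 ≡ 1296^2 = 1679616 ≡ 1111 (mod 1591)
6^1024 ≡ 1111^2 = 1234321 ≡ 1296 (mod 1591)
1590 = 1024 + 512 + 32 + 16 + 4 + 2 in binary powers of 2.
So 6^1590 ≡ 1296 · 1111 · 1111 · 1296 · 1296 · 36 ≡ 517 (mod 1591).
Since 517 ≠ 1, base 6 is a Fermat witness: 1591 is composite.

517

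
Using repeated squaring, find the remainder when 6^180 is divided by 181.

6^1 ≡ 6 (mod 181)
6^2 ≡ 6^2 = 36 ≡ 36 (mod 181)
6^4 ≡ 36^2 = 1296 ≡ 29 (mod 181)
6^8 ≡ 29^2 = 841 ≡ 117 (mod 181)
6^16 ≡ 117^2 = 13689 ≡ 114 (mod 181)
6^32 ≡ 114^2 = 12996 ≡ 145 (mod 181)
6^64 ≡ 145^2 = 21025 ≡ 29 (mod 181)
6^128 ≡ 29^2 = 841 ≡ 117 (mod 181)
180 = 128 + 32 + 16 + 4 in binary powers of 2.
So 6^180 ≡ 117 · 145 · 114 · 29 ≡ 1 (mod 181).
Since the result is 1, base 6 gives no evidence that 181 is composite.

1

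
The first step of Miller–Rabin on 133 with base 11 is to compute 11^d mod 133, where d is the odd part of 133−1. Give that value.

133 − 1 = 132 = 2^2 · 33, so d = 33.
11^1 ≡ 11 (mod 133)
11^2 ≡ 11^2 = 121 ≡ 121 (mod 133)
11^4 ≡ 121^2 = 14641 ≡ 11 (mod 133)
11^8 ≡ 11^2 = 121 ≡ 121 (mod 133)
11^16 ≡ 121^2 = 14641 ≡ 11 (mod 133)
11^32 ≡ 11^2 = 121 ≡ 121 (mod 133)
33 = 32 + 1 in binary powers of 2.
So 11^33 ≡ 121 · 11 ≡ 1 (mod 133).
Since 11^d ≡ 1 (mod 133), base 11 does not prove 133 composite.

1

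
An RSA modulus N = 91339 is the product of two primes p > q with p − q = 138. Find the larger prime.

Since p = q + 138, we have 91339 = q(q + 138), so q² + 138q − 91339 = 0.
Discriminant: 138² + 4·91339 = 19044 + 365356 = 384400; √384400 = 620.
q = (−138 + 620)/2 = 241, and p = q + 138 = 379.
Check: 241 · 379 = 91339.

379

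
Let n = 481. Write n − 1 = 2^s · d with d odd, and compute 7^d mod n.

174

481 − 1 = 480 = 2^5 · 15, so d = 15.
7^1 ≡ 7 (mod 481)
7^2 ≡ 7^2 = 49 ≡ 49 (mod 481)
7^4 ≡ 49^2 = 2401 ≡ 477 (mod 481)
7^8 ≡ 477^2 = 227529 ≡ 16 (mod 481)
15 = 8 + 4 + 2 + 1 in binary powers of 2.
So 7^15 ≡ 16 · 477 · 49 · 7 ≡ 174 (mod 481).
Squaring chain: 174 → 454 → 248 → 417 → 248; never reaches −1, so base 7 is a Miller–Rabin witness that 481 is composite.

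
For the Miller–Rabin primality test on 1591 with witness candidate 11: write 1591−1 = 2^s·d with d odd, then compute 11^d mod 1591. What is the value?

924

1591 − 1 = 1590 = 2^1 · 795, so d = 795.
11^1 ≡ 11 (mod 1591)
11^2 ≡ 11^2 = 121 ≡ 121 (mod 1591)
11^4 ≡ 121^2 = 14641 ≡ 322 (mod 1591)
11^8 ≡ 322^2 = 103684 ≡ 269 (mod 1591)
11^16 ≡ 269^2 = 72361 ≡ 766 (mod 1591)
11^32 ≡ 766^2 = 586756 ≡ 1268 (mod 1591)
11^64 ≡ 1268^2 = 1607824 ≡ 914 (mod 1591)
11^128 ≡ 914^2 = 835396 ≡ 121 (mod 1591)
11^256 ≡ 121^2 = 14641 ≡ 322 (mod 1591)
11^512 ≡ 322^2 = 103684 ≡ 269 (mod 1591)
795 = 512 + 256 + 16 + 8 + 2 + 1 in binary powers of 2.
So 11^795 ≡ 269 · 322 · 766 · 269 · 121 · 11 ≡ 924 (mod 1591).
Squaring chain: 924; never reaches −1, so base 11 is a Miller–Rabin witness that 1591 is composite.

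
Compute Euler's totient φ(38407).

38016

Factor: 38407 = 193 · 199.
φ(38407) = (193−1) · (199−1) = 192 · 198 = 38016.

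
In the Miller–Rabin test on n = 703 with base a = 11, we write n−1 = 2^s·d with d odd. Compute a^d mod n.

628

703 − 1 = 702 = 2^1 · 351, so d = 351.
11^1 ≡ 11 (mod 703)
11^2 ≡ 11^2 = 121 ≡ 121 (mod 703)
11^4 ≡ 121^2 = 14641 ≡ 581 (mod 703)
11^8 ≡ 581^2 = 337561 ≡ 121 (mod 703)
11^16 ≡ 121^2 = 14641 ≡ 581 (mod 703)
11^32 ≡ 581^2 = 337561 ≡ 121 (mod 703)
11^64 ≡ 121^2 = 14641 ≡ 581 (mod 703)
11^128 ≡ 581^2 = 337561 ≡ 121 (mod 703)
11^256 ≡ 121^2 = 14641 ≡ 581 (mod 703)
351 = 256 + 64 + 16 + 8 + 4 + 2 + 1 in binary powers of 2.
So 11^351 ≡ 581 · 581 · 581 · 121 · 581 · 121 · 11 ≡ 628 (mod 703).
Squaring chain: 628; never reaches −1, so base 11 is a Miller–Rabin witness that 703 is composite.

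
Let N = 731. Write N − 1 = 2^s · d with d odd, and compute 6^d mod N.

731 − 1 = 730 = 2^1 · 365, so d = 365.
6^1 ≡ 6 (mod 731)
6^2 ≡ 6^2 = 36 ≡ 36 (mod 731)
6^4 ≡ 36^2 = 1296 ≡ 565 (mod 731)
6^8 ≡ 565^2 = 319225 ≡ 509 (mod 731)
6^16 ≡ 509^2 = 259081 ≡ 307 (mod 731)
6^32 ≡ 307^2 = 94249 ≡ 681 (mod 731)
6^64 ≡ 681^2 = 463761 ≡ 307 (mod 731)
6^128 ≡ 307^2 = 94249 ≡ 681 (mod 731)
6^256 ≡ 681^2 = 463761 ≡ 307 (mod 731)
365 = 256 + 64 + 32 + 8 + 4 + 1 in binary powers of 2.
So 6^365 ≡ 307 · 307 · 681 · 509 · 565 · 6 ≡ 724 (mod 731).
Squaring chain: 724; never reaches −1, so base 6 is a Miller–Rabin witness that 731 is composite.

724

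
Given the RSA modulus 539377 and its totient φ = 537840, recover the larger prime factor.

φ(n) = (p−1)(q−1) = n − (p+q) + 1, so p + q = 539377 − 537840 + 1 = 1538.
p and q are the roots of t² − 1538t + 539377 = 0.
Discriminant: 1538² − 4·539377 = 2365444 − 2157508 = 207936; √207936 = 456.
q = (1538 − 456)/2 = 541, p = (1538 + 456)/2 = 997.
Check: 541 · 997 = 539377.

997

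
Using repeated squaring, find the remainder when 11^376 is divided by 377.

81

11^1 ≡ 11 (mod 377)
11^2 ≡ 11^2 = 121 ≡ 121 (mod 377)
11^4 ≡ 121^2 = 14641 ≡ 315 (mod 377)
11^8 ≡ 315^2 = 99225 ≡ 74 (mod 377)
11^16 ≡ 74^2 = 5476 ≡ 198 (mod 377)
11^32 ≡ 198^2 = 39204 ≡ 373 (mod 377)
11^64 ≡ 373^2 = 139129 ≡ 16 (mod 377)
11^128 ≡ 16^2 = 256 ≡ 256 (mod 377)
11^256 ≡ 256^2 = 65536 ≡ 315 (mod 377)
376 = 256 + 64 + 32 + 16 + 8 in binary powers of 2.
So 11^376 ≡ 315 · 16 · 373 · 198 · 74 ≡ 81 (mod 377).
Since 81 ≠ 1, base 11 is a Fermat witness: 377 is composite.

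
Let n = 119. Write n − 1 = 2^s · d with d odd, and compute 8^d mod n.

119 − 1 = 118 = 2^1 · 59, so d = 59.
8^1 ≡ 8 (mod 119)
8^2 ≡ 8^2 = 64 ≡ 64 (mod 119)
8^4 ≡ 64^2 = 4096 ≡ 50 (mod 119)
8^8 ≡ 50^2 = 2500 ≡ 1 (mod 119)
8^16 ≡ 1^2 = 1 ≡ 1 (mod 119)
8^32 ≡ 1^2 = 1 ≡ 1 (mod 119)
59 = 32 + 16 + 8 + 2 + 1 in binary powers of 2.
So 8^59 ≡ 1 · 1 · 1 · 64 · 8 ≡ 36 (mod 119).
Squaring chain: 36; never reaches −1, so base 8 is a Miller–Rabin witness that 119 is composite.

36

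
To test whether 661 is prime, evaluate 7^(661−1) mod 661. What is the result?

7^1 ≡ 7 (mod 661)
7^2 ≡ 7^2 = 49 ≡ 49 (mod 661)
7^4 ≡ 49^2 = 2401 ≡ 418 (mod 661)
7^8 ≡ 418^2 = 174724 ≡ 220 (mod 661)
7^16 ≡ 220^2 = 48400 ≡ 147 (mod 661)
7^32 ≡ 147^2 = 21609 ≡ 457 (mod 661)
7^64 ≡ 457^2 = 208849 ≡ 634 (mod 661)
7^128 ≡ 634^2 = 401956 ≡ 68 (mod 661)
7^256 ≡ 68^2 = 4624 ≡ 658 (mod 661)
7^512 ≡ 658^2 = 432964 ≡ 9 (mod 661)
660 = 512 + 128 + 16 + 4 in binary powers of 2.
So 7^660 ≡ 9 · 68 · 147 · 418 ≡ 1 (mod 661).
Since the result is 1, base 7 gives no evidence that 661 is composite.

1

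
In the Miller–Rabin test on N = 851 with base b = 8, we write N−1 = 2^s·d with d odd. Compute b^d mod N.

541

851 − 1 = 850 = 2^1 · 425, so d = 425.
8^1 ≡ 8 (mod 851)
8^2 ≡ 8^2 = 64 ≡ 64 (mod 851)
8^4 ≡ 64^2 = 4096 ≡ 692 (mod 851)
8^8 ≡ 692^2 = 478864 ≡ 602 (mod 851)
8^16 ≡ 602^2 = 362404 ≡ 729 (mod 851)
8^32 ≡ 729^2 = 531441 ≡ 417 (mod 851)
8^64 ≡ 417^2 = 173889 ≡ 285 (mod 851)
8^128 ≡ 285^2 = 81225 ≡ 380 (mod 851)
8^256 ≡ 380^2 = 144400 ≡ 581 (mod 851)
425 = 256 + 128 + 32 + 8 + 1 in binary powers of 2.
So 8^425 ≡ 581 · 380 · 417 · 602 · 8 ≡ 541 (mod 851).
Squaring chain: 541; never reaches −1, so base 8 is a Miller–Rabin witness that 851 is composite.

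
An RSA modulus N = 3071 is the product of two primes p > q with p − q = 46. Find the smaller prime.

Since p = q + 46, we have 3071 = q(q + 46), so q² + 46q − 3071 = 0.
Discriminant: 46² + 4·3071 = 2116 + 12284 = 14400; √14400 = 120.
q = (−46 + 120)/2 = 37, and p = q + 46 = 83.
Check: 37 · 83 = 3071.

37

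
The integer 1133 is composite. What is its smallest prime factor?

1133 is odd.
Digit sum 8, not divisible by 3.
Ends in 3: not divisible by 5.
7: 1133 = 7·161 + 6
11: 1133 = 11·103

11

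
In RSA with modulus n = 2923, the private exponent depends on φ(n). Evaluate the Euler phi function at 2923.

Factor: 2923 = 37 · 79.
φ(2923) = (37−1) · (79−1) = 36 · 78 = 2808.

2808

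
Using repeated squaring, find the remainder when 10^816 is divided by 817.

10^1 ≡ 10 (mod 817)
10^2 ≡ 10^2 = 100 ≡ 100 (mod 817)
10^4 ≡ 100^2 = 10000 ≡ 196 (mod 817)
10^8 ≡ 196^2 = 38416 ≡ 17 (mod 817)
10^16 ≡ 17^2 = 289 ≡ 289 (mod 817)
10^32 ≡ 289^2 = 83521 ≡ 187 (mod 817)
10^64 ≡ 187^2 = 34969 ≡ 655 (mod 817)
10^128 ≡ 655^2 = 429025 ≡ 100 (mod 817)
10^256 ≡ 100^2 = 10000 ≡ 196 (mod 817)
10^512 ≡ 196^2 = 38416 ≡ 17 (mod 817)
816 = 512 + 256 + 32 + 16 in binary powers of 2.
So 10^816 ≡ 17 · 196 · 187 · 289 ≡ 391 (mod 817).
Since 391 ≠ 1, base 10 is a Fermat witness: 817 is composite.

391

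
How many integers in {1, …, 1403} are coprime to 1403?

Factor: 1403 = 23 · 61.
φ(1403) = (23−1) · (61−1) = 22 · 60 = 1320.

1320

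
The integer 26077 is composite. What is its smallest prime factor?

26077 is odd.
Digit sum 22, not divisible by 3.
Ends in 7: not divisible by 5.
7: 26077 = 7·3725 + 2
11: 26077 = 11·2370 + 7
13: 26077 = 13·2005 + 12
17: 26077 = 17·1533 + 16
19: 26077 = 19·1372 + 9
23: 26077 = 23·1133 + 18
29: 26077 = 29·899 + 6
31: 26077 = 31·841 + 6
37: 26077 = 37·704 + 29
41: 26077 = 41·636 + 1
43: 26077 = 43·606 + 19
47: 26077 = 47·554 + 39
53: 26077 = 53·492 + 1
59: 26077 = 59·441 + 58
61: 26077 = 61·427 + 30
67: 26077 = 67·389 + 14
71: 26077 = 71·367 + 20
73: 26077 = 73·357 + 16
79: 26077 = 79·330 + 7
83: 26077 = 83·314 + 15
89: 26077 = 89·293

89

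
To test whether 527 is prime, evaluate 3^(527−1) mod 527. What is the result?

121

3^1 ≡ 3 (mod 527)
3^2 ≡ 3^2 = 9 ≡ 9 (mod 527)
3^4 ≡ 9^2 = 81 ≡ 81 (mod 527)
3^8 ≡ 81^2 = 6561 ≡ 237 (mod 527)
3^16 ≡ 237^2 = 56169 ≡ 307 (mod 527)
3^32 ≡ 307^2 = 94249 ≡ 443 (mod 527)
3^64 ≡ 443^2 = 196249 ≡ 205 (mod 527)
3^128 ≡ 205^2 = 42025 ≡ 392 (mod 527)
3^256 ≡ 392^2 = 153664 ≡ 307 (mod 527)
3^512 ≡ 307^2 = 94249 ≡ 443 (mod 527)
526 = 512 + 8 + 4 + 2 in binary powers of 2.
So 3^526 ≡ 443 · 237 · 81 · 9 ≡ 121 (mod 527).
Since 121 ≠ 1, base 3 is a Fermat witness: 527 is composite.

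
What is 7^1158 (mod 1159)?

7^1 ≡ 7 (mod 1159)
7^2 ≡ 7^2 = 49 ≡ 49 (mod 1159)
7^4 ≡ 49^2 = 2401 ≡ 83 (mod 1159)
7^8 ≡ 83^2 = 6889 ≡ 1094 (mod 1159)
7^16 ≡ 1094^2 = 1196836 ≡ 748 (mod 1159)
7^32 ≡ 748^2 = 559504 ≡ 866 (mod 1159)
7^64 ≡ 866^2 = 749956 ≡ 83 (mod 1159)
7^128 ≡ 83^2 = 6889 ≡ 1094 (mod 1159)
7^256 ≡ 1094^2 = 1196836 ≡ 748 (mod 1159)
7^512 ≡ 748^2 = 559504 ≡ 866 (mod 1159)
7^1024 ≡ 866^2 = 749956 ≡ 83 (mod 1159)
1158 = 1024 + 128 + 4 + 2 in binary powers of 2.
So 7^1158 ≡ 83 · 1094 · 83 · 49 ≡ 723 (mod 1159).
Since 723 ≠ 1, base 7 is a Fermat witness: 1159 is composite.

723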